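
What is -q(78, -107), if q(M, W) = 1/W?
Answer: 1/107 ≈ 0.0093458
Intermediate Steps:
-q(78, -107) = -1/(-107) = -1*(-1/107) = 1/107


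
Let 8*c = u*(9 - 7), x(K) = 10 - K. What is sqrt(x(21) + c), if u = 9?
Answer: I*sqrt(35)/2 ≈ 2.958*I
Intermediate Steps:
c = 9/4 (c = (9*(9 - 7))/8 = (9*2)/8 = (1/8)*18 = 9/4 ≈ 2.2500)
sqrt(x(21) + c) = sqrt((10 - 1*21) + 9/4) = sqrt((10 - 21) + 9/4) = sqrt(-11 + 9/4) = sqrt(-35/4) = I*sqrt(35)/2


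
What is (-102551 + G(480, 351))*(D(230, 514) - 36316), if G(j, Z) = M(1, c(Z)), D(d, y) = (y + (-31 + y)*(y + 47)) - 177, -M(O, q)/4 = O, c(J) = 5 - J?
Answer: -24098784120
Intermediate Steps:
M(O, q) = -4*O
D(d, y) = -177 + y + (-31 + y)*(47 + y) (D(d, y) = (y + (-31 + y)*(47 + y)) - 177 = -177 + y + (-31 + y)*(47 + y))
G(j, Z) = -4 (G(j, Z) = -4*1 = -4)
(-102551 + G(480, 351))*(D(230, 514) - 36316) = (-102551 - 4)*((-1634 + 514² + 17*514) - 36316) = -102555*((-1634 + 264196 + 8738) - 36316) = -102555*(271300 - 36316) = -102555*234984 = -24098784120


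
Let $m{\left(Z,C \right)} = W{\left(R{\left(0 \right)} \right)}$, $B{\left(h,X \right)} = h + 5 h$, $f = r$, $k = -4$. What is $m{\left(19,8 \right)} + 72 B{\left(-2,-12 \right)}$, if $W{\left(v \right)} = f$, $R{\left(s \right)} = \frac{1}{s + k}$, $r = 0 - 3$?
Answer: $-867$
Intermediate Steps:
$r = -3$ ($r = 0 - 3 = -3$)
$f = -3$
$R{\left(s \right)} = \frac{1}{-4 + s}$ ($R{\left(s \right)} = \frac{1}{s - 4} = \frac{1}{-4 + s}$)
$W{\left(v \right)} = -3$
$B{\left(h,X \right)} = 6 h$
$m{\left(Z,C \right)} = -3$
$m{\left(19,8 \right)} + 72 B{\left(-2,-12 \right)} = -3 + 72 \cdot 6 \left(-2\right) = -3 + 72 \left(-12\right) = -3 - 864 = -867$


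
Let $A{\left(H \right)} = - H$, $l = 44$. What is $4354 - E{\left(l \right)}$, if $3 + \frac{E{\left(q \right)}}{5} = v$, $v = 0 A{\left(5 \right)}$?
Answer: $4369$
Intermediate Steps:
$v = 0$ ($v = 0 \left(\left(-1\right) 5\right) = 0 \left(-5\right) = 0$)
$E{\left(q \right)} = -15$ ($E{\left(q \right)} = -15 + 5 \cdot 0 = -15 + 0 = -15$)
$4354 - E{\left(l \right)} = 4354 - -15 = 4354 + 15 = 4369$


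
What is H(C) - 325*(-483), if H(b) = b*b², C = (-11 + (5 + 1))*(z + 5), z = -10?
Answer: 172600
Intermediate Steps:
C = 25 (C = (-11 + (5 + 1))*(-10 + 5) = (-11 + 6)*(-5) = -5*(-5) = 25)
H(b) = b³
H(C) - 325*(-483) = 25³ - 325*(-483) = 15625 + 156975 = 172600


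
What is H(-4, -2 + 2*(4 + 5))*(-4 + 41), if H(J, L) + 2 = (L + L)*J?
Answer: -4810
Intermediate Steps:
H(J, L) = -2 + 2*J*L (H(J, L) = -2 + (L + L)*J = -2 + (2*L)*J = -2 + 2*J*L)
H(-4, -2 + 2*(4 + 5))*(-4 + 41) = (-2 + 2*(-4)*(-2 + 2*(4 + 5)))*(-4 + 41) = (-2 + 2*(-4)*(-2 + 2*9))*37 = (-2 + 2*(-4)*(-2 + 18))*37 = (-2 + 2*(-4)*16)*37 = (-2 - 128)*37 = -130*37 = -4810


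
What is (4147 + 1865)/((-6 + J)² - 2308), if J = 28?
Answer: -501/152 ≈ -3.2961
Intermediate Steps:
(4147 + 1865)/((-6 + J)² - 2308) = (4147 + 1865)/((-6 + 28)² - 2308) = 6012/(22² - 2308) = 6012/(484 - 2308) = 6012/(-1824) = 6012*(-1/1824) = -501/152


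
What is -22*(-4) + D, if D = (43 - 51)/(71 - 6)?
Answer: 5712/65 ≈ 87.877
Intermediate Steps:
D = -8/65 ≈ -0.12308
-22*(-4) + D = -22*(-4) - 8/65 = 88 - 8/65 = 5712/65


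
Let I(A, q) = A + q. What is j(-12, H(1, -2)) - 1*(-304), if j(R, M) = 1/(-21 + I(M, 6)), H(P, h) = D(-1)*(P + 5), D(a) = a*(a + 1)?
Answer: 4559/15 ≈ 303.93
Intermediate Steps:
D(a) = a*(1 + a)
H(P, h) = 0 (H(P, h) = (-(1 - 1))*(P + 5) = (-1*0)*(5 + P) = 0*(5 + P) = 0)
j(R, M) = 1/(-15 + M) (j(R, M) = 1/(-21 + (M + 6)) = 1/(-21 + (6 + M)) = 1/(-15 + M))
j(-12, H(1, -2)) - 1*(-304) = 1/(-15 + 0) - 1*(-304) = 1/(-15) + 304 = -1/15 + 304 = 4559/15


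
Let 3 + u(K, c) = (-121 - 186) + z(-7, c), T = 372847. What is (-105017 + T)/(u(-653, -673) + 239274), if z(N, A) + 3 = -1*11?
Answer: 26783/23895 ≈ 1.1209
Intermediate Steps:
z(N, A) = -14 (z(N, A) = -3 - 1*11 = -3 - 11 = -14)
u(K, c) = -324 (u(K, c) = -3 + ((-121 - 186) - 14) = -3 + (-307 - 14) = -3 - 321 = -324)
(-105017 + T)/(u(-653, -673) + 239274) = (-105017 + 372847)/(-324 + 239274) = 267830/238950 = 267830*(1/238950) = 26783/23895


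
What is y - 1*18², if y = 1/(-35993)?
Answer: -11661733/35993 ≈ -324.00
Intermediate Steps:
y = -1/35993 ≈ -2.7783e-5
y - 1*18² = -1/35993 - 1*18² = -1/35993 - 1*324 = -1/35993 - 324 = -11661733/35993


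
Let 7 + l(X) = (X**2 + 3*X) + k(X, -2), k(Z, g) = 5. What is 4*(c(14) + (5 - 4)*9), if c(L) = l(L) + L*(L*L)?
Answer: 11956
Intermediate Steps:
l(X) = -2 + X**2 + 3*X (l(X) = -7 + ((X**2 + 3*X) + 5) = -7 + (5 + X**2 + 3*X) = -2 + X**2 + 3*X)
c(L) = -2 + L**2 + L**3 + 3*L (c(L) = (-2 + L**2 + 3*L) + L*(L*L) = (-2 + L**2 + 3*L) + L*L**2 = (-2 + L**2 + 3*L) + L**3 = -2 + L**2 + L**3 + 3*L)
4*(c(14) + (5 - 4)*9) = 4*((-2 + 14**2 + 14**3 + 3*14) + (5 - 4)*9) = 4*((-2 + 196 + 2744 + 42) + 1*9) = 4*(2980 + 9) = 4*2989 = 11956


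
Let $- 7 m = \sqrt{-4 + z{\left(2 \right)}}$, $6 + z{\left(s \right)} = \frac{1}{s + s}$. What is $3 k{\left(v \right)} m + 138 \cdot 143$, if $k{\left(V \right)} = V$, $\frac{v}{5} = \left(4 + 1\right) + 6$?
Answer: $19734 - \frac{165 i \sqrt{39}}{14} \approx 19734.0 - 73.602 i$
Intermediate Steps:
$z{\left(s \right)} = -6 + \frac{1}{2 s}$ ($z{\left(s \right)} = -6 + \frac{1}{s + s} = -6 + \frac{1}{2 s}$)
$v = 55$ ($v = 5 \left(\left(4 + 1\right) + 6\right) = 5 \left(5 + 6\right) = 5 \cdot 11 = 55$)
$m = - \frac{i \sqrt{39}}{14}$ ($m = - \frac{\sqrt{-4 - \left(6 - \frac{1}{2 \cdot 2}\right)}}{7} = - \frac{\sqrt{-4 + \left(-6 + \frac{1}{2} \cdot \frac{1}{2}\right)}}{7} = - \frac{\sqrt{-4 + \left(-6 + \frac{1}{4}\right)}}{7} = - \frac{\sqrt{-4 - \frac{23}{4}}}{7} = - \frac{\sqrt{- \frac{39}{4}}}{7} = - \frac{\frac{1}{2} i \sqrt{39}}{7} = - \frac{i \sqrt{39}}{14} \approx - 0.44607 i$)
$3 k{\left(v \right)} m + 138 \cdot 143 = 3 \cdot 55 \left(- \frac{i \sqrt{39}}{14}\right) + 138 \cdot 143 = 165 \left(- \frac{i \sqrt{39}}{14}\right) + 19734 = - \frac{165 i \sqrt{39}}{14} + 19734 = 19734 - \frac{165 i \sqrt{39}}{14}$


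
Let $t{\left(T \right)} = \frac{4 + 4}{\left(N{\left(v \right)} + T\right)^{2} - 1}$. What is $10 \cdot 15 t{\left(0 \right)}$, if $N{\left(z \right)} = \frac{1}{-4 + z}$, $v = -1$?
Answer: $-1250$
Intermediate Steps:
$t{\left(T \right)} = \frac{8}{-1 + \left(- \frac{1}{5} + T\right)^{2}}$ ($t{\left(T \right)} = \frac{4 + 4}{\left(\frac{1}{-4 - 1} + T\right)^{2} - 1} = \frac{8}{\left(\frac{1}{-5} + T\right)^{2} - 1} = \frac{8}{\left(- \frac{1}{5} + T\right)^{2} - 1} = \frac{8}{-1 + \left(- \frac{1}{5} + T\right)^{2}}$)
$10 \cdot 15 t{\left(0 \right)} = 10 \cdot 15 \frac{200}{-25 + \left(-1 + 5 \cdot 0\right)^{2}} = 150 \frac{200}{-25 + \left(-1 + 0\right)^{2}} = 150 \frac{200}{-25 + \left(-1\right)^{2}} = 150 \frac{200}{-25 + 1} = 150 \frac{200}{-24} = 150 \cdot 200 \left(- \frac{1}{24}\right) = 150 \left(- \frac{25}{3}\right) = -1250$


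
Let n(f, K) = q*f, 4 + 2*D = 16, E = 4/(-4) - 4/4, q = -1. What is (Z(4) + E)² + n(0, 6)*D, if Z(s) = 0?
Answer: 4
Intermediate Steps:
E = -2 (E = 4*(-¼) - 4*¼ = -1 - 1 = -2)
D = 6 (D = -2 + (½)*16 = -2 + 8 = 6)
n(f, K) = -f
(Z(4) + E)² + n(0, 6)*D = (0 - 2)² - 1*0*6 = (-2)² + 0*6 = 4 + 0 = 4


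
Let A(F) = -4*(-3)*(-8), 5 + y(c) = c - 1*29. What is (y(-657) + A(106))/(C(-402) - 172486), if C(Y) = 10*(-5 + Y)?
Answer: 787/176556 ≈ 0.0044575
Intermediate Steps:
y(c) = -34 + c (y(c) = -5 + (c - 1*29) = -5 + (c - 29) = -5 + (-29 + c) = -34 + c)
A(F) = -96 (A(F) = 12*(-8) = -96)
C(Y) = -50 + 10*Y
(y(-657) + A(106))/(C(-402) - 172486) = ((-34 - 657) - 96)/((-50 + 10*(-402)) - 172486) = (-691 - 96)/((-50 - 4020) - 172486) = -787/(-4070 - 172486) = -787/(-176556) = -787*(-1/176556) = 787/176556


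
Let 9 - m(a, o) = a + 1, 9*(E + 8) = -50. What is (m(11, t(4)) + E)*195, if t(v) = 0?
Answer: -9685/3 ≈ -3228.3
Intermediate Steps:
E = -122/9 (E = -8 + (⅑)*(-50) = -8 - 50/9 = -122/9 ≈ -13.556)
m(a, o) = 8 - a (m(a, o) = 9 - (a + 1) = 9 - (1 + a) = 9 + (-1 - a) = 8 - a)
(m(11, t(4)) + E)*195 = ((8 - 1*11) - 122/9)*195 = ((8 - 11) - 122/9)*195 = (-3 - 122/9)*195 = -149/9*195 = -9685/3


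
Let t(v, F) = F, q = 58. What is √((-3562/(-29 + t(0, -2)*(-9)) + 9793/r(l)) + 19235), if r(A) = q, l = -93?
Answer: √8030026862/638 ≈ 140.46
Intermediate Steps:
r(A) = 58
√((-3562/(-29 + t(0, -2)*(-9)) + 9793/r(l)) + 19235) = √((-3562/(-29 - 2*(-9)) + 9793/58) + 19235) = √((-3562/(-29 + 18) + 9793*(1/58)) + 19235) = √((-3562/(-11) + 9793/58) + 19235) = √((-3562*(-1/11) + 9793/58) + 19235) = √((3562/11 + 9793/58) + 19235) = √(314319/638 + 19235) = √(12586249/638) = √8030026862/638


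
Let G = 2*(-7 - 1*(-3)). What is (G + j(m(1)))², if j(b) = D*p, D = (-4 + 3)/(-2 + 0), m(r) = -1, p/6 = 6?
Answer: 100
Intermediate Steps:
p = 36 (p = 6*6 = 36)
D = ½ (D = -1/(-2) = -1*(-½) = ½ ≈ 0.50000)
G = -8 (G = 2*(-7 + 3) = 2*(-4) = -8)
j(b) = 18 (j(b) = (½)*36 = 18)
(G + j(m(1)))² = (-8 + 18)² = 10² = 100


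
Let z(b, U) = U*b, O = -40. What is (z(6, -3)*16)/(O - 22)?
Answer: 144/31 ≈ 4.6452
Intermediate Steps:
(z(6, -3)*16)/(O - 22) = (-3*6*16)/(-40 - 22) = -18*16/(-62) = -288*(-1/62) = 144/31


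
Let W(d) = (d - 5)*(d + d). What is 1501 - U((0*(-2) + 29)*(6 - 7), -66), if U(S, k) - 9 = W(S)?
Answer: -480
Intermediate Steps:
W(d) = 2*d*(-5 + d) (W(d) = (-5 + d)*(2*d) = 2*d*(-5 + d))
U(S, k) = 9 + 2*S*(-5 + S)
1501 - U((0*(-2) + 29)*(6 - 7), -66) = 1501 - (9 + 2*((0*(-2) + 29)*(6 - 7))*(-5 + (0*(-2) + 29)*(6 - 7))) = 1501 - (9 + 2*((0 + 29)*(-1))*(-5 + (0 + 29)*(-1))) = 1501 - (9 + 2*(29*(-1))*(-5 + 29*(-1))) = 1501 - (9 + 2*(-29)*(-5 - 29)) = 1501 - (9 + 2*(-29)*(-34)) = 1501 - (9 + 1972) = 1501 - 1*1981 = 1501 - 1981 = -480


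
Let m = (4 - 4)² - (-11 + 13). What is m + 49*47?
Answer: 2301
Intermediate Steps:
m = -2 (m = 0² - 1*2 = 0 - 2 = -2)
m + 49*47 = -2 + 49*47 = -2 + 2303 = 2301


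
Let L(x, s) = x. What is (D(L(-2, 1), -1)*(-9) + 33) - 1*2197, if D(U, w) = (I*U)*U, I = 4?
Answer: -2308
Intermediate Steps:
D(U, w) = 4*U² (D(U, w) = (4*U)*U = 4*U²)
(D(L(-2, 1), -1)*(-9) + 33) - 1*2197 = ((4*(-2)²)*(-9) + 33) - 1*2197 = ((4*4)*(-9) + 33) - 2197 = (16*(-9) + 33) - 2197 = (-144 + 33) - 2197 = -111 - 2197 = -2308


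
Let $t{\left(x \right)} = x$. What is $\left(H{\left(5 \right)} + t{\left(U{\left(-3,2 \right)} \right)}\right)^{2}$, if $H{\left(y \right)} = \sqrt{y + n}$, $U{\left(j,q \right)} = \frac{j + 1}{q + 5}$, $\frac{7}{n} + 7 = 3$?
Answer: $\frac{653}{196} - \frac{2 \sqrt{13}}{7} \approx 2.3015$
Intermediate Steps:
$n = - \frac{7}{4}$ ($n = \frac{7}{-7 + 3} = \frac{7}{-4} = 7 \left(- \frac{1}{4}\right) = - \frac{7}{4} \approx -1.75$)
$U{\left(j,q \right)} = \frac{1 + j}{5 + q}$
$H{\left(y \right)} = \sqrt{- \frac{7}{4} + y}$ ($H{\left(y \right)} = \sqrt{y - \frac{7}{4}} = \sqrt{- \frac{7}{4} + y}$)
$\left(H{\left(5 \right)} + t{\left(U{\left(-3,2 \right)} \right)}\right)^{2} = \left(\frac{\sqrt{-7 + 4 \cdot 5}}{2} + \frac{1 - 3}{5 + 2}\right)^{2} = \left(\frac{\sqrt{-7 + 20}}{2} + \frac{1}{7} \left(-2\right)\right)^{2} = \left(\frac{\sqrt{13}}{2} + \frac{1}{7} \left(-2\right)\right)^{2} = \left(\frac{\sqrt{13}}{2} - \frac{2}{7}\right)^{2} = \left(- \frac{2}{7} + \frac{\sqrt{13}}{2}\right)^{2}$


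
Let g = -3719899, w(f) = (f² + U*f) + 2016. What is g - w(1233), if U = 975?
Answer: -6444379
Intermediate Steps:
w(f) = 2016 + f² + 975*f (w(f) = (f² + 975*f) + 2016 = 2016 + f² + 975*f)
g - w(1233) = -3719899 - (2016 + 1233² + 975*1233) = -3719899 - (2016 + 1520289 + 1202175) = -3719899 - 1*2724480 = -3719899 - 2724480 = -6444379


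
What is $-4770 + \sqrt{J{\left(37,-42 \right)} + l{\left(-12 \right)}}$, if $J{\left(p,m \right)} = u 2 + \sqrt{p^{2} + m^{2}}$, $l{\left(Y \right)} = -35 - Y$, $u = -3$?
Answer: $-4770 + \sqrt{-29 + \sqrt{3133}} \approx -4764.8$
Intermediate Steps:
$J{\left(p,m \right)} = -6 + \sqrt{m^{2} + p^{2}}$ ($J{\left(p,m \right)} = \left(-3\right) 2 + \sqrt{p^{2} + m^{2}} = -6 + \sqrt{m^{2} + p^{2}}$)
$-4770 + \sqrt{J{\left(37,-42 \right)} + l{\left(-12 \right)}} = -4770 + \sqrt{\left(-6 + \sqrt{\left(-42\right)^{2} + 37^{2}}\right) - 23} = -4770 + \sqrt{\left(-6 + \sqrt{1764 + 1369}\right) + \left(-35 + 12\right)} = -4770 + \sqrt{\left(-6 + \sqrt{3133}\right) - 23} = -4770 + \sqrt{-29 + \sqrt{3133}}$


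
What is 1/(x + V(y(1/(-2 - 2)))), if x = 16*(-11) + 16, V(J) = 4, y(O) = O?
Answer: -1/156 ≈ -0.0064103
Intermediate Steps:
x = -160 (x = -176 + 16 = -160)
1/(x + V(y(1/(-2 - 2)))) = 1/(-160 + 4) = 1/(-156) = -1/156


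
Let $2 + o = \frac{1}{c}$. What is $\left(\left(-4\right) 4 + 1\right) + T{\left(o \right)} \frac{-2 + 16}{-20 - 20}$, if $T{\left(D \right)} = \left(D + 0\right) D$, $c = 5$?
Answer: $- \frac{8067}{500} \approx -16.134$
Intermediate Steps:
$o = - \frac{9}{5}$ ($o = -2 + \frac{1}{5} = - \frac{9}{5} \approx -1.8$)
$T{\left(D \right)} = D^{2}$ ($T{\left(D \right)} = D D = D^{2}$)
$\left(\left(-4\right) 4 + 1\right) + T{\left(o \right)} \frac{-2 + 16}{-20 - 20} = \left(\left(-4\right) 4 + 1\right) + \left(- \frac{9}{5}\right)^{2} \frac{-2 + 16}{-20 - 20} = \left(-16 + 1\right) + \frac{81 \frac{14}{-40}}{25} = -15 + \frac{81 \cdot 14 \left(- \frac{1}{40}\right)}{25} = -15 + \frac{81}{25} \left(- \frac{7}{20}\right) = -15 - \frac{567}{500} = - \frac{8067}{500}$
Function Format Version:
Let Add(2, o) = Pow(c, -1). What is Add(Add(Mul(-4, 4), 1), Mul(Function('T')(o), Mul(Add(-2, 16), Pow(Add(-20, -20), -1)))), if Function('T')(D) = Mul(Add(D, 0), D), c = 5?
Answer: Rational(-8067, 500) ≈ -16.134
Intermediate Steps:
o = Rational(-9, 5) (o = Add(-2, Pow(5, -1)) = Add(-2, Rational(1, 5)) = Rational(-9, 5) ≈ -1.8000)
Function('T')(D) = Pow(D, 2) (Function('T')(D) = Mul(D, D) = Pow(D, 2))
Add(Add(Mul(-4, 4), 1), Mul(Function('T')(o), Mul(Add(-2, 16), Pow(Add(-20, -20), -1)))) = Add(Add(Mul(-4, 4), 1), Mul(Pow(Rational(-9, 5), 2), Mul(Add(-2, 16), Pow(Add(-20, -20), -1)))) = Add(Add(-16, 1), Mul(Rational(81, 25), Mul(14, Pow(-40, -1)))) = Add(-15, Mul(Rational(81, 25), Mul(14, Rational(-1, 40)))) = Add(-15, Mul(Rational(81, 25), Rational(-7, 20))) = Add(-15, Rational(-567, 500)) = Rational(-8067, 500)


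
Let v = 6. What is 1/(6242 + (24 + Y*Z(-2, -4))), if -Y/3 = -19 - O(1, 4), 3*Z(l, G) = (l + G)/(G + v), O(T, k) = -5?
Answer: 1/6224 ≈ 0.00016067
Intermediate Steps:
Z(l, G) = (G + l)/(3*(6 + G)) (Z(l, G) = ((l + G)/(G + 6))/3 = ((G + l)/(6 + G))/3 = (G + l)/(3*(6 + G)))
Y = 42 (Y = -3*(-19 - 1*(-5)) = -3*(-19 + 5) = -3*(-14) = 42)
1/(6242 + (24 + Y*Z(-2, -4))) = 1/(6242 + (24 + 42*((-4 - 2)/(3*(6 - 4))))) = 1/(6242 + (24 + 42*((1/3)*(-6)/2))) = 1/(6242 + (24 + 42*((1/3)*(1/2)*(-6)))) = 1/(6242 + (24 + 42*(-1))) = 1/(6242 + (24 - 42)) = 1/(6242 - 18) = 1/6224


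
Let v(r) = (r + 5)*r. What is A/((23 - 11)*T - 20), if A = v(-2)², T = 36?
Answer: 9/103 ≈ 0.087379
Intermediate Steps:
v(r) = r*(5 + r) (v(r) = (5 + r)*r = r*(5 + r))
A = 36 (A = (-2*(5 - 2))² = (-2*3)² = (-6)² = 36)
A/((23 - 11)*T - 20) = 36/((23 - 11)*36 - 20) = 36/(12*36 - 20) = 36/(432 - 20) = 36/412 = 36*(1/412) = 9/103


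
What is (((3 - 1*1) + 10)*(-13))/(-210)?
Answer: 26/35 ≈ 0.74286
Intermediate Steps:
(((3 - 1*1) + 10)*(-13))/(-210) = (((3 - 1) + 10)*(-13))*(-1/210) = ((2 + 10)*(-13))*(-1/210) = (12*(-13))*(-1/210) = -156*(-1/210) = 26/35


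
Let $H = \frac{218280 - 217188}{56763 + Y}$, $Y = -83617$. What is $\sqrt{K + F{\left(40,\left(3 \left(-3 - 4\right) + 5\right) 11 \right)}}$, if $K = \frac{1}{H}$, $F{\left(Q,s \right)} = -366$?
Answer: $\frac{i \sqrt{116441598}}{546} \approx 19.763 i$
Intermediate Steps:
$H = - \frac{546}{13427}$ ($H = \frac{218280 - 217188}{56763 - 83617} = \frac{1092}{-26854} = 1092 \left(- \frac{1}{26854}\right) = - \frac{546}{13427} \approx -0.040664$)
$K = - \frac{13427}{546}$ ($K = \frac{1}{- \frac{546}{13427}} = - \frac{13427}{546} \approx -24.592$)
$\sqrt{K + F{\left(40,\left(3 \left(-3 - 4\right) + 5\right) 11 \right)}} = \sqrt{- \frac{13427}{546} - 366} = \sqrt{- \frac{213263}{546}} = \frac{i \sqrt{116441598}}{546}$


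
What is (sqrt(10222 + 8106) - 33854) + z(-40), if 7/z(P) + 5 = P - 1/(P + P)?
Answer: -121841106/3599 + 2*sqrt(4582) ≈ -33719.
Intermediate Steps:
z(P) = 7/(-5 + P - 1/(2*P)) (z(P) = 7/(-5 + (P - 1/(P + P))) = 7/(-5 + (P - 1/(2*P))) = 7/(-5 + P - 1/(2*P)))
(sqrt(10222 + 8106) - 33854) + z(-40) = (sqrt(10222 + 8106) - 33854) + 14*(-40)/(-1 - 10*(-40) + 2*(-40)**2) = (sqrt(18328) - 33854) + 14*(-40)/(-1 + 400 + 2*1600) = (2*sqrt(4582) - 33854) + 14*(-40)/(-1 + 400 + 3200) = (-33854 + 2*sqrt(4582)) + 14*(-40)/3599 = (-33854 + 2*sqrt(4582)) + 14*(-40)*(1/3599) = (-33854 + 2*sqrt(4582)) - 560/3599 = -121841106/3599 + 2*sqrt(4582)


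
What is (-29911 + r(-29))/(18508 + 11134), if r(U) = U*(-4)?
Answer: -29795/29642 ≈ -1.0052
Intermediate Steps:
r(U) = -4*U
(-29911 + r(-29))/(18508 + 11134) = (-29911 - 4*(-29))/(18508 + 11134) = (-29911 + 116)/29642 = -29795*1/29642 = -29795/29642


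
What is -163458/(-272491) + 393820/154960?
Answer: 6632092865/2111260268 ≈ 3.1413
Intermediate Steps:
-163458/(-272491) + 393820/154960 = -163458*(-1/272491) + 393820*(1/154960) = 163458/272491 + 19691/7748 = 6632092865/2111260268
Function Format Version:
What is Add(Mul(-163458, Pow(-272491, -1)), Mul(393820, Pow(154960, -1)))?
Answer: Rational(6632092865, 2111260268) ≈ 3.1413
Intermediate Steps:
Add(Mul(-163458, Pow(-272491, -1)), Mul(393820, Pow(154960, -1))) = Add(Mul(-163458, Rational(-1, 272491)), Mul(393820, Rational(1, 154960))) = Add(Rational(163458, 272491), Rational(19691, 7748)) = Rational(6632092865, 2111260268)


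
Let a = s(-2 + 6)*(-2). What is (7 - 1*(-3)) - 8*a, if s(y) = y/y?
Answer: 26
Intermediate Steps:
s(y) = 1
a = -2 (a = 1*(-2) = -2)
(7 - 1*(-3)) - 8*a = (7 - 1*(-3)) - 8*(-2) = (7 + 3) + 16 = 10 + 16 = 26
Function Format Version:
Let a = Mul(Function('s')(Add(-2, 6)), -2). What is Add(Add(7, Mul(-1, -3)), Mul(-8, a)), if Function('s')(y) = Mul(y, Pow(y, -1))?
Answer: 26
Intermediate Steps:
Function('s')(y) = 1
a = -2 (a = Mul(1, -2) = -2)
Add(Add(7, Mul(-1, -3)), Mul(-8, a)) = Add(Add(7, Mul(-1, -3)), Mul(-8, -2)) = Add(Add(7, 3), 16) = Add(10, 16) = 26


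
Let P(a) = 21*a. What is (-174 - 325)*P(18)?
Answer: -188622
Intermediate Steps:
(-174 - 325)*P(18) = (-174 - 325)*(21*18) = -499*378 = -188622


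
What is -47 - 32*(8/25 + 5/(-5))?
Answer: -631/25 ≈ -25.240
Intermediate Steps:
-47 - 32*(8/25 + 5/(-5)) = -47 - 32*(8*(1/25) + 5*(-⅕)) = -47 - 32*(8/25 - 1) = -47 - 32*(-17/25) = -47 + 544/25 = -631/25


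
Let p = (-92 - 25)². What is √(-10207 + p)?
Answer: √3482 ≈ 59.008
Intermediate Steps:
p = 13689 (p = (-117)² = 13689)
√(-10207 + p) = √(-10207 + 13689) = √3482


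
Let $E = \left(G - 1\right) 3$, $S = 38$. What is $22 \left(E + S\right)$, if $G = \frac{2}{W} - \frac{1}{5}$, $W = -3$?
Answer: $\frac{3564}{5} \approx 712.8$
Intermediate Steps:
$G = - \frac{13}{15}$ ($G = \frac{2}{-3} - \frac{1}{5} = 2 \left(- \frac{1}{3}\right) - \frac{1}{5} = - \frac{2}{3} - \frac{1}{5} = - \frac{13}{15} \approx -0.86667$)
$E = - \frac{28}{5}$ ($E = \left(- \frac{13}{15} - 1\right) 3 = \left(- \frac{28}{15}\right) 3 = - \frac{28}{5} \approx -5.6$)
$22 \left(E + S\right) = 22 \left(- \frac{28}{5} + 38\right) = 22 \cdot \frac{162}{5} = \frac{3564}{5}$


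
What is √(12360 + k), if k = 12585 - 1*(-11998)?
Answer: √36943 ≈ 192.21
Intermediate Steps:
k = 24583 (k = 12585 + 11998 = 24583)
√(12360 + k) = √(12360 + 24583) = √36943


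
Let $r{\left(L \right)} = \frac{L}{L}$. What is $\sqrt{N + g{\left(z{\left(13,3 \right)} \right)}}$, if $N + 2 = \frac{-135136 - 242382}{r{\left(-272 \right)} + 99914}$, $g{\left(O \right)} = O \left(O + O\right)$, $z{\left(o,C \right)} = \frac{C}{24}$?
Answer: $\frac{i \sqrt{3671920412430}}{799320} \approx 2.3973 i$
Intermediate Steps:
$r{\left(L \right)} = 1$
$z{\left(o,C \right)} = \frac{C}{24}$ ($z{\left(o,C \right)} = C \frac{1}{24} = \frac{C}{24}$)
$g{\left(O \right)} = 2 O^{2}$ ($g{\left(O \right)} = O 2 O = 2 O^{2}$)
$N = - \frac{577348}{99915}$ ($N = -2 + \frac{-135136 - 242382}{1 + 99914} = -2 - \frac{377518}{99915} = - \frac{577348}{99915} \approx -5.7784$)
$\sqrt{N + g{\left(z{\left(13,3 \right)} \right)}} = \sqrt{- \frac{577348}{99915} + 2 \left(\frac{1}{24} \cdot 3\right)^{2}} = \sqrt{- \frac{577348}{99915} + \frac{2}{64}} = \sqrt{- \frac{577348}{99915} + 2 \cdot \frac{1}{64}} = \sqrt{- \frac{577348}{99915} + \frac{1}{32}} = \sqrt{- \frac{18375221}{3197280}} = \frac{i \sqrt{3671920412430}}{799320}$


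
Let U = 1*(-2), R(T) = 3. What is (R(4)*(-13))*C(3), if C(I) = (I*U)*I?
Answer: 702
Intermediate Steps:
U = -2
C(I) = -2*I**2 (C(I) = (I*(-2))*I = (-2*I)*I = -2*I**2)
(R(4)*(-13))*C(3) = (3*(-13))*(-2*3**2) = -(-78)*9 = -39*(-18) = 702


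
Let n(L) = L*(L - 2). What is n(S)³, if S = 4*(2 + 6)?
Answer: 884736000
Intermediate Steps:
S = 32 (S = 4*8 = 32)
n(L) = L*(-2 + L)
n(S)³ = (32*(-2 + 32))³ = (32*30)³ = 960³ = 884736000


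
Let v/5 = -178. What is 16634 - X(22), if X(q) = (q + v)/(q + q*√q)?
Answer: 548860/33 + 62*√22/33 ≈ 16641.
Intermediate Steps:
v = -890 (v = 5*(-178) = -890)
X(q) = (-890 + q)/(q + q^(3/2)) (X(q) = (q - 890)/(q + q*√q) = (-890 + q)/(q + q^(3/2)))
16634 - X(22) = 16634 - (-890 + 22)/(22 + 22^(3/2)) = 16634 - (-868)/(22 + 22*√22) = 16634 + 868/(22 + 22*√22)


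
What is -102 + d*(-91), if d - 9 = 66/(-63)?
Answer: -2477/3 ≈ -825.67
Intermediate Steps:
d = 167/21 (d = 9 + 66/(-63) = 9 + 66*(-1/63) = 9 - 22/21 = 167/21 ≈ 7.9524)
-102 + d*(-91) = -102 + (167/21)*(-91) = -102 - 2171/3 = -2477/3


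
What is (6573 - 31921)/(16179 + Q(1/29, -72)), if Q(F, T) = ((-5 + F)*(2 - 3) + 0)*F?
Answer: -21317668/13606683 ≈ -1.5667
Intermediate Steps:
Q(F, T) = F*(5 - F) (Q(F, T) = ((-5 + F)*(-1) + 0)*F = ((5 - F) + 0)*F = (5 - F)*F = F*(5 - F))
(6573 - 31921)/(16179 + Q(1/29, -72)) = (6573 - 31921)/(16179 + (5 - 1/29)/29) = -25348/(16179 + (5 - 1*1/29)/29) = -25348/(16179 + (5 - 1/29)/29) = -25348/(16179 + (1/29)*(144/29)) = -25348/(16179 + 144/841) = -25348/13606683/841 = -25348*841/13606683 = -21317668/13606683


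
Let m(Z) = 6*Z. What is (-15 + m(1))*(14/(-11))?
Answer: 126/11 ≈ 11.455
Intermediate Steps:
(-15 + m(1))*(14/(-11)) = (-15 + 6*1)*(14/(-11)) = (-15 + 6)*(14*(-1/11)) = -9*(-14/11) = 126/11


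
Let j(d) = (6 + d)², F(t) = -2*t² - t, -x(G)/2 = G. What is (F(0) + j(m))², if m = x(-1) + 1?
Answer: 6561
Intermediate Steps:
x(G) = -2*G
F(t) = -t - 2*t²
m = 3 (m = -2*(-1) + 1 = 2 + 1 = 3)
(F(0) + j(m))² = (-1*0*(1 + 2*0) + (6 + 3)²)² = (-1*0*(1 + 0) + 9²)² = (-1*0*1 + 81)² = (0 + 81)² = 81² = 6561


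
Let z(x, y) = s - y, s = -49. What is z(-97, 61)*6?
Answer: -660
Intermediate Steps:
z(x, y) = -49 - y
z(-97, 61)*6 = (-49 - 1*61)*6 = (-49 - 61)*6 = -110*6 = -660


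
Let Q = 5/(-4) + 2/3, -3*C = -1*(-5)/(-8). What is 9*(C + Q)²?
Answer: 81/64 ≈ 1.2656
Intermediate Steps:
C = 5/24 (C = -(-1*(-5))/(3*(-8)) = -5*(-1)/(3*8) = -⅓*(-5/8) = 5/24 ≈ 0.20833)
Q = -7/12 (Q = 5*(-¼) + 2*(⅓) = -5/4 + ⅔ = -7/12 ≈ -0.58333)
9*(C + Q)² = 9*(5/24 - 7/12)² = 9*(-3/8)² = 9*(9/64) = 81/64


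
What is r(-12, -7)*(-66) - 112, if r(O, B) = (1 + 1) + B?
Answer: 218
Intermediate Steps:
r(O, B) = 2 + B
r(-12, -7)*(-66) - 112 = (2 - 7)*(-66) - 112 = -5*(-66) - 112 = 330 - 112 = 218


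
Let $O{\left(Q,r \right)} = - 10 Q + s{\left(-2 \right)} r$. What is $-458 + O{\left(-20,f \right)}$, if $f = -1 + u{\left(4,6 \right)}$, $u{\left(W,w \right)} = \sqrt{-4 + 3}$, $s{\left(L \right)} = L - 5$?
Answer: $-251 - 7 i \approx -251.0 - 7.0 i$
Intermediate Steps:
$s{\left(L \right)} = -5 + L$
$u{\left(W,w \right)} = i$ ($u{\left(W,w \right)} = \sqrt{-1} = i$)
$f = -1 + i \approx -1.0 + 1.0 i$
$O{\left(Q,r \right)} = - 10 Q - 7 r$ ($O{\left(Q,r \right)} = - 10 Q + \left(-5 - 2\right) r = - 10 Q - 7 r$)
$-458 + O{\left(-20,f \right)} = -458 - \left(-200 + 7 \left(-1 + i\right)\right) = -458 + \left(200 + \left(7 - 7 i\right)\right) = -458 + \left(207 - 7 i\right) = -251 - 7 i$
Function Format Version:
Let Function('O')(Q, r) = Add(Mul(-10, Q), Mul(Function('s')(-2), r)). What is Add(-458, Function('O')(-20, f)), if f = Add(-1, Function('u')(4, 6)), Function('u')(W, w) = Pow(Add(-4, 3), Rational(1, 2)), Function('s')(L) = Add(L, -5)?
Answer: Add(-251, Mul(-7, I)) ≈ Add(-251.00, Mul(-7.0000, I))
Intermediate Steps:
Function('s')(L) = Add(-5, L)
Function('u')(W, w) = I (Function('u')(W, w) = Pow(-1, Rational(1, 2)) = I)
f = Add(-1, I) ≈ Add(-1.0000, Mul(1.0000, I))
Function('O')(Q, r) = Add(Mul(-10, Q), Mul(-7, r)) (Function('O')(Q, r) = Add(Mul(-10, Q), Mul(Add(-5, -2), r)) = Add(Mul(-10, Q), Mul(-7, r)))
Add(-458, Function('O')(-20, f)) = Add(-458, Add(Mul(-10, -20), Mul(-7, Add(-1, I)))) = Add(-458, Add(200, Add(7, Mul(-7, I)))) = Add(-458, Add(207, Mul(-7, I))) = Add(-251, Mul(-7, I))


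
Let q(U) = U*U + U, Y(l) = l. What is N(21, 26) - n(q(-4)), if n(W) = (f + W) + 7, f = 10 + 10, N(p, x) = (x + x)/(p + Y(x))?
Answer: -1781/47 ≈ -37.894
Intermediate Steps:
q(U) = U + U**2 (q(U) = U**2 + U = U + U**2)
N(p, x) = 2*x/(p + x) (N(p, x) = (x + x)/(p + x) = (2*x)/(p + x) = 2*x/(p + x))
f = 20
n(W) = 27 + W (n(W) = (20 + W) + 7 = 27 + W)
N(21, 26) - n(q(-4)) = 2*26/(21 + 26) - (27 - 4*(1 - 4)) = 2*26/47 - (27 - 4*(-3)) = 2*26*(1/47) - (27 + 12) = 52/47 - 1*39 = 52/47 - 39 = -1781/47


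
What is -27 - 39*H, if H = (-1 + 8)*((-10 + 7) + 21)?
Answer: -4941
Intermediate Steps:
H = 126 (H = 7*(-3 + 21) = 7*18 = 126)
-27 - 39*H = -27 - 39*126 = -27 - 4914 = -4941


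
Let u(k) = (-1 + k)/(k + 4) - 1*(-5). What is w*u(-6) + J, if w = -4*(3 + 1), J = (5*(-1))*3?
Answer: -151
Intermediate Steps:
J = -15 (J = -5*3 = -15)
u(k) = 5 + (-1 + k)/(4 + k) (u(k) = (-1 + k)/(4 + k) + 5 = 5 + (-1 + k)/(4 + k))
w = -16 (w = -4*4 = -16)
w*u(-6) + J = -16*(19 + 6*(-6))/(4 - 6) - 15 = -16*(19 - 36)/(-2) - 15 = -(-8)*(-17) - 15 = -16*17/2 - 15 = -136 - 15 = -151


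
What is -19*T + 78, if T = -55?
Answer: 1123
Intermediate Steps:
-19*T + 78 = -19*(-55) + 78 = 1045 + 78 = 1123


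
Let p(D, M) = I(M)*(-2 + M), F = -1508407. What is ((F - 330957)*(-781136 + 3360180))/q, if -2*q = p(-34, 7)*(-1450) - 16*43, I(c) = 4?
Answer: -1185950172004/3711 ≈ -3.1958e+8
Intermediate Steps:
p(D, M) = -8 + 4*M (p(D, M) = 4*(-2 + M) = -8 + 4*M)
q = 14844 (q = -((-8 + 4*7)*(-1450) - 16*43)/2 = -((-8 + 28)*(-1450) - 688)/2 = -(20*(-1450) - 688)/2 = -(-29000 - 688)/2 = -½*(-29688) = 14844)
((F - 330957)*(-781136 + 3360180))/q = ((-1508407 - 330957)*(-781136 + 3360180))/14844 = -1839364*2579044*(1/14844) = -4743800688016*1/14844 = -1185950172004/3711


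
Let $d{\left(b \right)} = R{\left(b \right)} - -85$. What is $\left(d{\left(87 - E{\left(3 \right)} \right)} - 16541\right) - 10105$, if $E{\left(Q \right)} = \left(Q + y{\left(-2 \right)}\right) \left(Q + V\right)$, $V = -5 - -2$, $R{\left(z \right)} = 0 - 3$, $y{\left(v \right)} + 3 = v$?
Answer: $-26564$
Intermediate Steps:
$y{\left(v \right)} = -3 + v$
$R{\left(z \right)} = -3$
$V = -3$ ($V = -5 + 2 = -3$)
$E{\left(Q \right)} = \left(-5 + Q\right) \left(-3 + Q\right)$ ($E{\left(Q \right)} = \left(Q - 5\right) \left(Q - 3\right) = \left(Q - 5\right) \left(-3 + Q\right) = \left(-5 + Q\right) \left(-3 + Q\right)$)
$d{\left(b \right)} = 82$ ($d{\left(b \right)} = -3 - -85 = -3 + 85 = 82$)
$\left(d{\left(87 - E{\left(3 \right)} \right)} - 16541\right) - 10105 = \left(82 - 16541\right) - 10105 = -16459 - 10105 = -26564$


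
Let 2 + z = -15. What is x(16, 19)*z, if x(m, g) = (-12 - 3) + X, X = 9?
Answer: 102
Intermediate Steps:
z = -17 (z = -2 - 15 = -17)
x(m, g) = -6 (x(m, g) = (-12 - 3) + 9 = -15 + 9 = -6)
x(16, 19)*z = -6*(-17) = 102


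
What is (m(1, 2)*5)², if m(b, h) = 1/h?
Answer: 25/4 ≈ 6.2500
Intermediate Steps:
m(b, h) = 1/h
(m(1, 2)*5)² = (5/2)² = 25/4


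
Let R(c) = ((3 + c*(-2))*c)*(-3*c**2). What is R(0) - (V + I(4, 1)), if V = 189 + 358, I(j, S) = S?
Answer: -548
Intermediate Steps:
R(c) = -3*c**3*(3 - 2*c) (R(c) = ((3 - 2*c)*c)*(-3*c**2) = (c*(3 - 2*c))*(-3*c**2) = -3*c**3*(3 - 2*c))
V = 547
R(0) - (V + I(4, 1)) = 0**3*(-9 + 6*0) - (547 + 1) = 0*(-9 + 0) - 1*548 = 0*(-9) - 548 = 0 - 548 = -548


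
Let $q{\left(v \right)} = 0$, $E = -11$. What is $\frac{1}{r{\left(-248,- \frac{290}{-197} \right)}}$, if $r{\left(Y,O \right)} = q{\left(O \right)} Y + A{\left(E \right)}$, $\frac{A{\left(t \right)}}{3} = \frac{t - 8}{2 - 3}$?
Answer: $\frac{1}{57} \approx 0.017544$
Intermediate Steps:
$A{\left(t \right)} = 24 - 3 t$ ($A{\left(t \right)} = 3 \frac{t - 8}{2 - 3} = 3 \frac{-8 + t}{-1} = 3 \left(-8 + t\right) \left(-1\right) = 3 \left(8 - t\right) = 24 - 3 t$)
$r{\left(Y,O \right)} = 57$ ($r{\left(Y,O \right)} = 0 Y + \left(24 - -33\right) = 0 + \left(24 + 33\right) = 0 + 57 = 57$)
$\frac{1}{r{\left(-248,- \frac{290}{-197} \right)}} = \frac{1}{57}$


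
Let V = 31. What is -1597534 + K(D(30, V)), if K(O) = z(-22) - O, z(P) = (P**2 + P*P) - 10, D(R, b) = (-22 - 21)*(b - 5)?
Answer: -1595458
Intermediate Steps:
D(R, b) = 215 - 43*b (D(R, b) = -43*(-5 + b) = 215 - 43*b)
z(P) = -10 + 2*P**2 (z(P) = (P**2 + P**2) - 10 = 2*P**2 - 10 = -10 + 2*P**2)
K(O) = 958 - O (K(O) = (-10 + 2*(-22)**2) - O = (-10 + 2*484) - O = (-10 + 968) - O = 958 - O)
-1597534 + K(D(30, V)) = -1597534 + (958 - (215 - 43*31)) = -1597534 + (958 - (215 - 1333)) = -1597534 + (958 - 1*(-1118)) = -1597534 + (958 + 1118) = -1597534 + 2076 = -1595458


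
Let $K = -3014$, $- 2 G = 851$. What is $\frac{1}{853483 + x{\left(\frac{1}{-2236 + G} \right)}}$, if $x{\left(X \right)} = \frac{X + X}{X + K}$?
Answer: $\frac{4010881}{3423218748524} \approx 1.1717 \cdot 10^{-6}$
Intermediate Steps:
$G = - \frac{851}{2}$ ($G = \left(- \frac{1}{2}\right) 851 = - \frac{851}{2} \approx -425.5$)
$x{\left(X \right)} = \frac{2 X}{-3014 + X}$ ($x{\left(X \right)} = \frac{X + X}{X - 3014} = \frac{2 X}{-3014 + X}$)
$\frac{1}{853483 + x{\left(\frac{1}{-2236 + G} \right)}} = \frac{1}{853483 + \frac{2}{\left(-2236 - \frac{851}{2}\right) \left(-3014 + \frac{1}{-2236 - \frac{851}{2}}\right)}} = \frac{1}{853483 + \frac{2}{\left(- \frac{5323}{2}\right) \left(-3014 + \frac{1}{- \frac{5323}{2}}\right)}} = \frac{1}{853483 + 2 \left(- \frac{2}{5323}\right) \frac{1}{-3014 - \frac{2}{5323}}} = \frac{1}{853483 + 2 \left(- \frac{2}{5323}\right) \frac{1}{- \frac{16043524}{5323}}} = \frac{1}{853483 + 2 \left(- \frac{2}{5323}\right) \left(- \frac{5323}{16043524}\right)} = \frac{1}{853483 + \frac{1}{4010881}} = \frac{1}{\frac{3423218748524}{4010881}} = \frac{4010881}{3423218748524}$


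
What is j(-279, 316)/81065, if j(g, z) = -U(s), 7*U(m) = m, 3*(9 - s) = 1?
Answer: -26/1702365 ≈ -1.5273e-5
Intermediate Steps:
s = 26/3 (s = 9 - ⅓*1 = 9 - ⅓ = 26/3 ≈ 8.6667)
U(m) = m/7
j(g, z) = -26/21 (j(g, z) = -26/(7*3) = -1*26/21 = -26/21)
j(-279, 316)/81065 = -26/21/81065 = -26/21*1/81065 = -26/1702365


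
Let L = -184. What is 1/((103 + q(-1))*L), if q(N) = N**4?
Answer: -1/19136 ≈ -5.2257e-5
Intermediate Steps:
1/((103 + q(-1))*L) = 1/((103 + (-1)**4)*(-184)) = 1/((103 + 1)*(-184)) = 1/(104*(-184)) = 1/(-19136) = -1/19136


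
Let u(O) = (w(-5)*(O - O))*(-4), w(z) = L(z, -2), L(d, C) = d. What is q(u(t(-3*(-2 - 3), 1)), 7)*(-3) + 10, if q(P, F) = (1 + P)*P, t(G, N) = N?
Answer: 10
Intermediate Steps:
w(z) = z
u(O) = 0 (u(O) = -5*(O - O)*(-4) = -5*0*(-4) = 0*(-4) = 0)
q(P, F) = P*(1 + P)
q(u(t(-3*(-2 - 3), 1)), 7)*(-3) + 10 = (0*(1 + 0))*(-3) + 10 = (0*1)*(-3) + 10 = 0*(-3) + 10 = 0 + 10 = 10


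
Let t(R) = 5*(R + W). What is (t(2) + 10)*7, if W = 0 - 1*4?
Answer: 0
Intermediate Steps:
W = -4 (W = 0 - 4 = -4)
t(R) = -20 + 5*R (t(R) = 5*(R - 4) = 5*(-4 + R) = -20 + 5*R)
(t(2) + 10)*7 = ((-20 + 5*2) + 10)*7 = ((-20 + 10) + 10)*7 = (-10 + 10)*7 = 0*7 = 0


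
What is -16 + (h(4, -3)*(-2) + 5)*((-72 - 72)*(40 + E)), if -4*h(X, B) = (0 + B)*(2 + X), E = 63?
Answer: 59312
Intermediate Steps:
h(X, B) = -B*(2 + X)/4 (h(X, B) = -(0 + B)*(2 + X)/4 = -B*(2 + X)/4)
-16 + (h(4, -3)*(-2) + 5)*((-72 - 72)*(40 + E)) = -16 + (-¼*(-3)*(2 + 4)*(-2) + 5)*((-72 - 72)*(40 + 63)) = -16 + (-¼*(-3)*6*(-2) + 5)*(-144*103) = -16 + ((9/2)*(-2) + 5)*(-14832) = -16 + (-9 + 5)*(-14832) = -16 - 4*(-14832) = -16 + 59328 = 59312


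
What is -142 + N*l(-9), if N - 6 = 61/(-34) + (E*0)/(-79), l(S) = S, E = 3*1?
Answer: -6115/34 ≈ -179.85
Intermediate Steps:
E = 3
N = 143/34 (N = 6 + (61/(-34) + (3*0)/(-79)) = 6 + (61*(-1/34) + 0*(-1/79)) = 6 + (-61/34 + 0) = 6 - 61/34 = 143/34 ≈ 4.2059)
-142 + N*l(-9) = -142 + (143/34)*(-9) = -142 - 1287/34 = -6115/34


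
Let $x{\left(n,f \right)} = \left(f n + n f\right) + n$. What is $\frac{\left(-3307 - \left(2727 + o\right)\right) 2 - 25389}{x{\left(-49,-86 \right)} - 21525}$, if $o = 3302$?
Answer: $\frac{14687}{4382} \approx 3.3517$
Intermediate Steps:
$x{\left(n,f \right)} = n + 2 f n$ ($x{\left(n,f \right)} = \left(f n + f n\right) + n = 2 f n + n = n + 2 f n$)
$\frac{\left(-3307 - \left(2727 + o\right)\right) 2 - 25389}{x{\left(-49,-86 \right)} - 21525} = \frac{\left(-3307 - \left(2727 + 3302\right)\right) 2 - 25389}{- 49 \left(1 + 2 \left(-86\right)\right) - 21525} = \frac{\left(-3307 - 6029\right) 2 - 25389}{- 49 \left(1 - 172\right) - 21525} = \frac{\left(-3307 - 6029\right) 2 - 25389}{\left(-49\right) \left(-171\right) - 21525} = \frac{\left(-9336\right) 2 - 25389}{8379 - 21525} = \frac{-18672 - 25389}{-13146} = \left(-44061\right) \left(- \frac{1}{13146}\right) = \frac{14687}{4382}$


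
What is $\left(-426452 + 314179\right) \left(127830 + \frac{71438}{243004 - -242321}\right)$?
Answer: $- \frac{6965323305425324}{485325} \approx -1.4352 \cdot 10^{10}$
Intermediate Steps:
$\left(-426452 + 314179\right) \left(127830 + \frac{71438}{243004 - -242321}\right) = - 112273 \left(127830 + \frac{71438}{243004 + 242321}\right) = - 112273 \left(127830 + \frac{71438}{485325}\right) = \left(-112273\right) \frac{62039166188}{485325} = - \frac{6965323305425324}{485325}$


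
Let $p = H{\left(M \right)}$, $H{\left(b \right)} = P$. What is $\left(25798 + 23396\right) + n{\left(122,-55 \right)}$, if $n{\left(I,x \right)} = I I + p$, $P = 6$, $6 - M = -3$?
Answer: $64084$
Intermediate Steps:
$M = 9$ ($M = 6 - -3 = 6 + 3 = 9$)
$H{\left(b \right)} = 6$
$p = 6$
$n{\left(I,x \right)} = 6 + I^{2}$ ($n{\left(I,x \right)} = I I + 6 = I^{2} + 6 = 6 + I^{2}$)
$\left(25798 + 23396\right) + n{\left(122,-55 \right)} = \left(25798 + 23396\right) + \left(6 + 122^{2}\right) = 49194 + \left(6 + 14884\right) = 49194 + 14890 = 64084$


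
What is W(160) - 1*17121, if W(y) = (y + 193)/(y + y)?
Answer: -5478367/320 ≈ -17120.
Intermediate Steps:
W(y) = (193 + y)/(2*y) (W(y) = (193 + y)/((2*y)) = (193 + y)*(1/(2*y)) = (193 + y)/(2*y))
W(160) - 1*17121 = (½)*(193 + 160)/160 - 1*17121 = (½)*(1/160)*353 - 17121 = 353/320 - 17121 = -5478367/320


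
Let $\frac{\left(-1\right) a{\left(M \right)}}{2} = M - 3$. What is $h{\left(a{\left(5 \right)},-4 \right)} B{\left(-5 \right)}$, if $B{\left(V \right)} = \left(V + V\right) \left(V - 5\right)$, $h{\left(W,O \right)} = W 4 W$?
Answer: $6400$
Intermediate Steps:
$a{\left(M \right)} = 6 - 2 M$ ($a{\left(M \right)} = - 2 \left(M - 3\right) = - 2 \left(-3 + M\right) = 6 - 2 M$)
$h{\left(W,O \right)} = 4 W^{2}$ ($h{\left(W,O \right)} = 4 W W = 4 W^{2}$)
$B{\left(V \right)} = 2 V \left(-5 + V\right)$
$h{\left(a{\left(5 \right)},-4 \right)} B{\left(-5 \right)} = 4 \left(6 - 10\right)^{2} \cdot 2 \left(-5\right) \left(-5 - 5\right) = 4 \left(6 - 10\right)^{2} \cdot 2 \left(-5\right) \left(-10\right) = 4 \left(-4\right)^{2} \cdot 100 = 4 \cdot 16 \cdot 100 = 64 \cdot 100 = 6400$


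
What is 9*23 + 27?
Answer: 234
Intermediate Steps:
9*23 + 27 = 207 + 27 = 234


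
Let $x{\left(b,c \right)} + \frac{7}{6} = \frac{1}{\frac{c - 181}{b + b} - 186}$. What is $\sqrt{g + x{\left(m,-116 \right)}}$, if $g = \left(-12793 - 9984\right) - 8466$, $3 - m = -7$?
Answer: $\frac{5 i \sqrt{80666397318}}{8034} \approx 176.76 i$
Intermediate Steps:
$m = 10$ ($m = 3 - -7 = 3 + 7 = 10$)
$x{\left(b,c \right)} = - \frac{7}{6} + \frac{1}{-186 + \frac{-181 + c}{2 b}}$ ($x{\left(b,c \right)} = - \frac{7}{6} + \frac{1}{\frac{c - 181}{b + b} - 186} = - \frac{7}{6} + \frac{1}{\frac{-181 + c}{2 b} - 186} = - \frac{7}{6} + \frac{1}{-186 + \frac{-181 + c}{2 b}}$)
$g = -31243$ ($g = -22777 - 8466 = -31243$)
$\sqrt{g + x{\left(m,-116 \right)}} = \sqrt{-31243 + \frac{-1267 - 26160 + 7 \left(-116\right)}{6 \left(181 - -116 + 372 \cdot 10\right)}} = \sqrt{-31243 + \frac{-1267 - 26160 - 812}{6 \left(181 + 116 + 3720\right)}} = \sqrt{-31243 + \frac{1}{6} \cdot \frac{1}{4017} \left(-28239\right)} = \sqrt{-31243 - \frac{9413}{8034}} = \sqrt{- \frac{251015675}{8034}} = \frac{5 i \sqrt{80666397318}}{8034}$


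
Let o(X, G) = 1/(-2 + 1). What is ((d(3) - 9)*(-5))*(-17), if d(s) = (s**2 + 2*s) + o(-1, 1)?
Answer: 425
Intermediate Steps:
o(X, G) = -1 (o(X, G) = 1/(-1) = -1)
d(s) = -1 + s**2 + 2*s (d(s) = (s**2 + 2*s) - 1 = -1 + s**2 + 2*s)
((d(3) - 9)*(-5))*(-17) = (((-1 + 3**2 + 2*3) - 9)*(-5))*(-17) = (((-1 + 9 + 6) - 9)*(-5))*(-17) = ((14 - 9)*(-5))*(-17) = (5*(-5))*(-17) = -25*(-17) = 425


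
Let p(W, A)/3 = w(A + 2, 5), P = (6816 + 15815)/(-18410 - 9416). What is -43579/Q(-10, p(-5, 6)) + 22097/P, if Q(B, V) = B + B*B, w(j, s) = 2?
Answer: -56324637329/2036790 ≈ -27654.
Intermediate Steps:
P = -22631/27826 (P = 22631/(-27826) = 22631*(-1/27826) = -22631/27826 ≈ -0.81330)
p(W, A) = 6 (p(W, A) = 3*2 = 6)
Q(B, V) = B + B²
-43579/Q(-10, p(-5, 6)) + 22097/P = -43579*(-1/(10*(1 - 10))) + 22097/(-22631/27826) = -43579/((-10*(-9))) + 22097*(-27826/22631) = -43579/90 - 614871122/22631 = -56324637329/2036790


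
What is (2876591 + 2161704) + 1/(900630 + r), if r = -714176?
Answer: 939410255931/186454 ≈ 5.0383e+6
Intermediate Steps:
(2876591 + 2161704) + 1/(900630 + r) = (2876591 + 2161704) + 1/(900630 - 714176) = 5038295 + 1/186454 = 939410255931/186454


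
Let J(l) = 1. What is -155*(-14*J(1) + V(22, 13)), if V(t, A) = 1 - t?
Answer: 5425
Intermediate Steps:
-155*(-14*J(1) + V(22, 13)) = -155*(-14*1 + (1 - 1*22)) = -155*(-14 + (1 - 22)) = -155*(-14 - 21) = -155*(-35) = 5425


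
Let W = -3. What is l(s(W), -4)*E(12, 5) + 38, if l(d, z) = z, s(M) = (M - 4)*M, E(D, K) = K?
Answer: 18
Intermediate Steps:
s(M) = M*(-4 + M) (s(M) = (-4 + M)*M = M*(-4 + M))
l(s(W), -4)*E(12, 5) + 38 = -4*5 + 38 = -20 + 38 = 18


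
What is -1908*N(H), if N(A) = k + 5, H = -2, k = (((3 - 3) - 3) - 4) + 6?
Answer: -7632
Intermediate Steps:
k = -1 (k = ((0 - 3) - 4) + 6 = (-3 - 4) + 6 = -7 + 6 = -1)
N(A) = 4 (N(A) = -1 + 5 = 4)
-1908*N(H) = -1908*4 = -7632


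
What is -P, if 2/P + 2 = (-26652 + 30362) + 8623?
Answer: -2/12331 ≈ -0.00016219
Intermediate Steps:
P = 2/12331 (P = 2/(-2 + ((-26652 + 30362) + 8623)) = 2/(-2 + (3710 + 8623)) = 2/(-2 + 12333) = 2/12331 ≈ 0.00016219)
-P = -1*2/12331 = -2/12331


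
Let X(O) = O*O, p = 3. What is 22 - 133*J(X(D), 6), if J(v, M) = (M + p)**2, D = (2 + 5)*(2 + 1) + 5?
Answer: -10751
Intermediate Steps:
D = 26 (D = 7*3 + 5 = 21 + 5 = 26)
X(O) = O**2
J(v, M) = (3 + M)**2 (J(v, M) = (M + 3)**2 = (3 + M)**2)
22 - 133*J(X(D), 6) = 22 - 133*(3 + 6)**2 = 22 - 133*9**2 = 22 - 133*81 = 22 - 10773 = -10751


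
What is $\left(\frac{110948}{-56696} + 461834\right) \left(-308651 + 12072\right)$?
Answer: $- \frac{1941408322456441}{14174} \approx -1.3697 \cdot 10^{11}$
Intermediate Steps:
$\left(\frac{110948}{-56696} + 461834\right) \left(-308651 + 12072\right) = \left(110948 \left(- \frac{1}{56696}\right) + 461834\right) \left(-296579\right) = \left(- \frac{27737}{14174} + 461834\right) \left(-296579\right) = \frac{6546007379}{14174} \left(-296579\right) = - \frac{1941408322456441}{14174}$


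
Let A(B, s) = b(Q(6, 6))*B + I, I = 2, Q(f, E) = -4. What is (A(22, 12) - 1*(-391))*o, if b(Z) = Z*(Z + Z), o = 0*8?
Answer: 0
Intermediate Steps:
o = 0
b(Z) = 2*Z**2 (b(Z) = Z*(2*Z) = 2*Z**2)
A(B, s) = 2 + 32*B (A(B, s) = (2*(-4)**2)*B + 2 = (2*16)*B + 2 = 32*B + 2 = 2 + 32*B)
(A(22, 12) - 1*(-391))*o = ((2 + 32*22) - 1*(-391))*0 = ((2 + 704) + 391)*0 = (706 + 391)*0 = 1097*0 = 0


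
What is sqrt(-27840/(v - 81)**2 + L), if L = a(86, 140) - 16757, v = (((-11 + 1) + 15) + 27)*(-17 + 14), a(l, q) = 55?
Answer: I*sqrt(523284798)/177 ≈ 129.24*I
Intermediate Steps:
v = -96 (v = ((-10 + 15) + 27)*(-3) = (5 + 27)*(-3) = 32*(-3) = -96)
L = -16702 (L = 55 - 16757 = -16702)
sqrt(-27840/(v - 81)**2 + L) = sqrt(-27840/(-96 - 81)**2 - 16702) = sqrt(-27840/((-177)**2) - 16702) = sqrt(-27840/31329 - 16702) = sqrt(-27840*1/31329 - 16702) = sqrt(-9280/10443 - 16702) = sqrt(-174428266/10443) = I*sqrt(523284798)/177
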